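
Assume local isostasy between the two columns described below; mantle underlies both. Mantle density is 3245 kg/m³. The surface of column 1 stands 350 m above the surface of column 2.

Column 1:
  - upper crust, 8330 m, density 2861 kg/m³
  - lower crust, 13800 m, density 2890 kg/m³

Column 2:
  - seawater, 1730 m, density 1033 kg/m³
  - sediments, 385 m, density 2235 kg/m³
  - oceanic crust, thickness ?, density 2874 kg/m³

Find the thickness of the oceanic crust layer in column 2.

7400 m

Take the compensation level at the base of the deeper column (depth z_c below the surface of column 1) and equate Σ ρ_i t_i down to z_c; mantle fills any gap and the z_c terms cancel.
Column 1: 8330×2861 + 13800×2890 + (z_c − 22130)×3245
Column 2: 350×0 + 1730×1033 + 385×2235 + x×2874 + (z_c − 350 − 2115 − x)×3245
The z_c×3245 term appears on both sides and cancels. Collect the known terms of each column as K = Σ(ρt)_known − 3245 × (depth of known layers): K_1 = 63714130 − 3245×22130 = −8097720; K_2 = 2647565 − 3245×(350 + 2115) = −5351360.
Balance: K_1 = K_2 − x×(3245 − 2874), so x = (K_2 − K_1)/(3245 − 2874) = 2746360/371 = 7400 m.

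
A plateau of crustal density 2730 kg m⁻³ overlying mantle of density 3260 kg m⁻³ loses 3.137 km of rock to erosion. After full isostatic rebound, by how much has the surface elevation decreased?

0.51 km

Rebound u = e ρ_c/ρ_m = 3.137 km × 2730/3260 = 2.627 km.
Net surface drop = e − u = 3.137 km − 2.627 km = e (ρ_m − ρ_c)/ρ_m = 0.51 km.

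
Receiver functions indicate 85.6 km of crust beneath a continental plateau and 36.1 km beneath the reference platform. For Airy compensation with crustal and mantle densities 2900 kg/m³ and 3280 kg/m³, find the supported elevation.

Excess crust Δ = 85.6 km − 36.1 km = 49.5 km, split between elevation h and root r with h + r = Δ.
Airy balance ρ_c h = (ρ_m − ρ_c) r gives r = h ρ_c/(ρ_m − ρ_c), so h (1 + ρ_c/(ρ_m − ρ_c)) = Δ, i.e. h = Δ (ρ_m − ρ_c)/ρ_m.
h = 49.5 km × 380/3280 = 5.73 km.

5.73 km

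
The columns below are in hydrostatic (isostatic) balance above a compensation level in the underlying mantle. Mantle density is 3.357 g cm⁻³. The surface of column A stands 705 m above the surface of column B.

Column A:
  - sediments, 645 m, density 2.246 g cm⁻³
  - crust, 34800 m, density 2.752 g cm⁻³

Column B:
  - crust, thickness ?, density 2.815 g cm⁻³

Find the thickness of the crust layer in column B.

Take the compensation level at the base of the deeper column (depth z_c below the surface of column A) and equate Σ ρ_i t_i down to z_c; mantle fills any gap and the z_c terms cancel.
Column A: 645×2.246 + 34800×2.752 + (z_c − 35445)×3.357
Column B: 705×0 + x×2.815 + (z_c − 705 − 0 − x)×3.357
The z_c×3.357 term appears on both sides and cancels. Collect the known terms of each column as K = Σ(ρt)_known − 3.357 × (depth of known layers): K_A = 97218.27 − 3.357×35445 = −21770.595; K_B = 0 − 3.357×(705 + 0) = −2366.685.
Balance: K_A = K_B − x×(3.357 − 2.815), so x = (K_B − K_A)/(3.357 − 2.815) = 19403.9/0.542 = 35800 m.

35800 m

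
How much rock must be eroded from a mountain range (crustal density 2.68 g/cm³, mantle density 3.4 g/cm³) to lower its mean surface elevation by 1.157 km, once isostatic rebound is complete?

Net drop Δ = e − u = e − e ρ_c/ρ_m = e (ρ_m − ρ_c)/ρ_m.
e = Δ ρ_m/(ρ_m − ρ_c) = 1.157 km × 3.4/0.72 = 5.46 km.

5.46 km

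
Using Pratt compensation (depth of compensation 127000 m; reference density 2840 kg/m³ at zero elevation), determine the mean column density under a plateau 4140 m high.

2750 kg/m³

Pratt balance: ρ_ref D = ρ (D + h).
ρ = ρ_ref D/(D + h) = 2840 × 127000 m/(127000 m + 4140 m) = 2750 kg/m³.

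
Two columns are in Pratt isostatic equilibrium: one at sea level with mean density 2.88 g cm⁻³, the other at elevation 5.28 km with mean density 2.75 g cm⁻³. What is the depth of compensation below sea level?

112 km

ρ_ref D = ρ (D + h) → D (ρ_ref − ρ) = ρ h.
D = ρ h/(ρ_ref − ρ) = 2.75 × 5.28 km/(2.88 − 2.75) = 112 km.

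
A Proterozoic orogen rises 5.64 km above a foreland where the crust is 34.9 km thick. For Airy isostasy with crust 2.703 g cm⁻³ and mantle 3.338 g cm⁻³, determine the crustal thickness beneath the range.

Root depth r = h ρ_c / (ρ_m − ρ_c) = 5.64 km × 2.703 / 0.635 = 24.01 km.
Total thickness = T + h + r = 34.9 km + 5.64 km + 24.01 km = 64.5 km.

64.5 km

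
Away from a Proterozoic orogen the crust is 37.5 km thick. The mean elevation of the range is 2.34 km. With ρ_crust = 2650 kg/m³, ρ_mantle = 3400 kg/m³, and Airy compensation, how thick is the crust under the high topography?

48.1 km

Root depth r = h ρ_c / (ρ_m − ρ_c) = 2.34 km × 2650 / 750 = 8.268 km.
Total thickness = T + h + r = 37.5 km + 2.34 km + 8.268 km = 48.1 km.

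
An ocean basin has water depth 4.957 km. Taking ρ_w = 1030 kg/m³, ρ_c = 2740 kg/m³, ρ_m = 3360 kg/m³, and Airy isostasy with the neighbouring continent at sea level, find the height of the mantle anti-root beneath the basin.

By Archimedes' principle applied to the lithosphere: replacing crust with seawater at the top is compensated by replacing crust with mantle at the base: d (ρ_c − ρ_w) = a (ρ_m − ρ_c).
a = d (ρ_c − ρ_w)/(ρ_m − ρ_c) = 4.957 km × 1710/620 = 13.7 km.

13.7 km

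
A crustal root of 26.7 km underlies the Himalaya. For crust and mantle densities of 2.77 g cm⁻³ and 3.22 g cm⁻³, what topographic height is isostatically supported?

For local isostatic compensation: ρ_c h = (ρ_m − ρ_c) r.
h = r (ρ_m − ρ_c) / ρ_c = 26.7 km × (3.22 − 2.77) / 2.77 = 4.34 km.

4.34 km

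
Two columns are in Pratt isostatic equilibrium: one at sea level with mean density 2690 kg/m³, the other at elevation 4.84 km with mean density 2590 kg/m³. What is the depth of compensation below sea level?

125 km

ρ_ref D = ρ (D + h) → D (ρ_ref − ρ) = ρ h.
D = ρ h/(ρ_ref − ρ) = 2590 × 4.84 km/(2690 − 2590) = 125 km.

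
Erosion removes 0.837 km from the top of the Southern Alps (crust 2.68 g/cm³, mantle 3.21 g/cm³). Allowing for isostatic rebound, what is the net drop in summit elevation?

0.138 km

Rebound u = e ρ_c/ρ_m = 0.837 km × 2.68/3.21 = 0.6988 km.
Net surface drop = e − u = 0.837 km − 0.6988 km = e (ρ_m − ρ_c)/ρ_m = 0.138 km.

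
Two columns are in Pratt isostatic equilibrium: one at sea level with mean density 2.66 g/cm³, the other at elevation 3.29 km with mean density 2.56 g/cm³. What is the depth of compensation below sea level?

84.2 km

ρ_ref D = ρ (D + h) → D (ρ_ref − ρ) = ρ h.
D = ρ h/(ρ_ref − ρ) = 2.56 × 3.29 km/(2.66 − 2.56) = 84.2 km.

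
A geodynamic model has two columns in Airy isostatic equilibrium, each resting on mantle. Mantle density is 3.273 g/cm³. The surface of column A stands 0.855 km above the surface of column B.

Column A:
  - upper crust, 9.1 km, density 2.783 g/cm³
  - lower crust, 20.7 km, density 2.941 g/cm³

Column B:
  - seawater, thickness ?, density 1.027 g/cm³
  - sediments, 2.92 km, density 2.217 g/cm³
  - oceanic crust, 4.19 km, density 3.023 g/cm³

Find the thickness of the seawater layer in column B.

Take the compensation level at the base of the deeper column (depth z_c below the surface of column A) and equate Σ ρ_i t_i down to z_c; mantle fills any gap and the z_c terms cancel.
Column A: 9.1×2.783 + 20.7×2.941 + (z_c − 29.8)×3.273
Column B: 0.855×0 + x×1.027 + 2.92×2.217 + 4.19×3.023 + (z_c − 0.855 − 7.11 − x)×3.273
The z_c×3.273 term appears on both sides and cancels. Collect the known terms of each column as K = Σ(ρt)_known − 3.273 × (depth of known layers): K_A = 86.204 − 3.273×29.8 = −11.3314; K_B = 19.14001 − 3.273×(0.855 + 7.11) = −6.929435.
Balance: K_A = K_B − x×(3.273 − 1.027), so x = (K_B − K_A)/(3.273 − 1.027) = 4.40196/2.246 = 1.96 km.

1.96 km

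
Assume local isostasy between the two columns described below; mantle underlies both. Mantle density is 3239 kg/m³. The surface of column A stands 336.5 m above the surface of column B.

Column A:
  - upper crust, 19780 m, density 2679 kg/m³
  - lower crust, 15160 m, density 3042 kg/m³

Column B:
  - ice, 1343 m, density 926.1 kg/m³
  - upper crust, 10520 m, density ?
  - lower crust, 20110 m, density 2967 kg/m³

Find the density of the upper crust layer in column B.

Take the compensation level at the base of the deeper column (depth z_c below the surface of column A) and equate Σ ρ_i t_i down to z_c; mantle fills any gap and the z_c terms cancel.
Column A: 19780×2679 + 15160×3042 + (z_c − 34940)×3239
Column B: 336.5×0 + 1343×926.1 + 10520×ρ + 20110×2967 + (z_c − 336.5 − 31973)×3239
The z_c×3239 term appears on both sides and cancels. Collect the known terms of each column as K = Σ(ρt)_known − 3239 × (depth of known layers): K_A = 99107340 − 3239×34940 = −14063320; K_B = 60910122.3 − 3239×(336.5 + 31973) = −43740348.2.
Balance: K_A = K_B + 10520×ρ, so ρ = (K_A − K_B)/10520 = 29677000/10520 = 2820 kg/m³.

2820 kg/m³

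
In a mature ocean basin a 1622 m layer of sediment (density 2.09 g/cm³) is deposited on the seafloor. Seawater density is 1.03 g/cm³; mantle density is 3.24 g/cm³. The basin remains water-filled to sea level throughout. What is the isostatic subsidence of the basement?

778 m

Submarine loading: the sediment displaces seawater, and the subsidence is in turn flooded, so s (ρ_m − ρ_w) = t (ρ_sed − ρ_w).
s = 1622 m × (2.09 − 1.03) / (3.24 − 1.03) = 778 m.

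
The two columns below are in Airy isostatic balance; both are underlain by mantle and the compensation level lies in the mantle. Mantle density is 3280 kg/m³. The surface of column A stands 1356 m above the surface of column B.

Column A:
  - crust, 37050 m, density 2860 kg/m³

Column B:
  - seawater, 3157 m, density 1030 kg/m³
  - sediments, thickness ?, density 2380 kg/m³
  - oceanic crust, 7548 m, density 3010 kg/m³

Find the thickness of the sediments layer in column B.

2190 m

Take the compensation level at the base of the deeper column (depth z_c below the surface of column A) and equate Σ ρ_i t_i down to z_c; mantle fills any gap and the z_c terms cancel.
Column A: 37050×2860 + (z_c − 37050)×3280
Column B: 1356×0 + 3157×1030 + x×2380 + 7548×3010 + (z_c − 1356 − 10705 − x)×3280
The z_c×3280 term appears on both sides and cancels. Collect the known terms of each column as K = Σ(ρt)_known − 3280 × (depth of known layers): K_A = 105963000 − 3280×37050 = −15561000; K_B = 25971190 − 3280×(1356 + 10705) = −13588890.
Balance: K_A = K_B − x×(3280 − 2380), so x = (K_B − K_A)/(3280 − 2380) = 1972110/900 = 2190 m.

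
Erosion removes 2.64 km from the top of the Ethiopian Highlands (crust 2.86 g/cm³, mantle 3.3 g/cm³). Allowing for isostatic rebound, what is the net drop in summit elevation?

0.352 km

Rebound u = e ρ_c/ρ_m = 2.64 km × 2.86/3.3 = 2.288 km.
Net surface drop = e − u = 2.64 km − 2.288 km = e (ρ_m − ρ_c)/ρ_m = 0.352 km.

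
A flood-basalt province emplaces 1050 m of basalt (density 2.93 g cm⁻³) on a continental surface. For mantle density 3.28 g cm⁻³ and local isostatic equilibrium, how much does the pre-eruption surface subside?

938 m

Subaerial loading: s = t ρ_load / ρ_m.
s = 1050 m × 2.93/3.28 = 938 m.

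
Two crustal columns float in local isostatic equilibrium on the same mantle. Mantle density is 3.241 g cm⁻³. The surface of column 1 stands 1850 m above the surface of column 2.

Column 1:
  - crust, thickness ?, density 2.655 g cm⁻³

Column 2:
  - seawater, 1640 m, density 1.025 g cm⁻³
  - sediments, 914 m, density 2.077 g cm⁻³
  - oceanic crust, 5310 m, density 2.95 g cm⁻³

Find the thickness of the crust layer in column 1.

20900 m

Take the compensation level at the base of the deeper column (depth z_c below the surface of column 1) and equate Σ ρ_i t_i down to z_c; mantle fills any gap and the z_c terms cancel.
Column 1: x×2.655 + (z_c − 0 − x)×3.241
Column 2: 1850×0 + 1640×1.025 + 914×2.077 + 5310×2.95 + (z_c − 1850 − 7864)×3.241
The z_c×3.241 term appears on both sides and cancels. Collect the known terms of each column as K = Σ(ρt)_known − 3.241 × (depth of known layers): K_1 = 0 − 3.241×0 = 0; K_2 = 19243.878 − 3.241×(1850 + 7864) = −12239.196.
Balance: K_1 − x×(3.241 − 2.655) = K_2, so x = (K_1 − K_2)/(3.241 − 2.655) = 12239.2/0.586 = 20900 m.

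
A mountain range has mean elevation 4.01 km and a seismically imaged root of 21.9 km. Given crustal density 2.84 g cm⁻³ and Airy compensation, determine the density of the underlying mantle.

Airy balance: ρ_c h = (ρ_m − ρ_c) r → ρ_m = ρ_c (1 + h/r).
ρ_m = 2.84 × (1 + 4.01 km/21.9 km) = 3.36 g cm⁻³.

3.36 g cm⁻³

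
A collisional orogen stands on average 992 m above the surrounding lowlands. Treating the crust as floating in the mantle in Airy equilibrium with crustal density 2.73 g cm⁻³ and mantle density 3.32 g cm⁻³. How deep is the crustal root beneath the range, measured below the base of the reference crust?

Balancing pressure at the compensation depth: the weight of the topography is balanced by the buoyancy of the root, ρ_c h = (ρ_m − ρ_c) r.
r = h · ρ_c / (ρ_m − ρ_c) = 992 m × 2.73 / (3.32 − 2.73) = 4590 m.

4590 m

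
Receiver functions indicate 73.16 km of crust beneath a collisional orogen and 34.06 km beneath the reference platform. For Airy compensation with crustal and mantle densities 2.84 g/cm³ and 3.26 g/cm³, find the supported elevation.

Excess crust Δ = 73.16 km − 34.06 km = 39.1 km, split between elevation h and root r with h + r = Δ.
Airy balance ρ_c h = (ρ_m − ρ_c) r gives r = h ρ_c/(ρ_m − ρ_c), so h (1 + ρ_c/(ρ_m − ρ_c)) = Δ, i.e. h = Δ (ρ_m − ρ_c)/ρ_m.
h = 39.1 km × 0.42/3.26 = 5.04 km.

5.04 km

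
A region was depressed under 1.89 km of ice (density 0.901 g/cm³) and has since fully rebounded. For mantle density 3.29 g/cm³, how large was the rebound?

0.518 km

Removing the load lets mantle flow back in; uplift u satisfies ρ_ice t = ρ_m u.
u = t ρ_ice/ρ_m = 1.89 km × 0.901/3.29 = 0.518 km.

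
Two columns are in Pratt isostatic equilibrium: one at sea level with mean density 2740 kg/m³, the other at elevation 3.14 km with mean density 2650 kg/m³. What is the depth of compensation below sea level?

92.5 km

ρ_ref D = ρ (D + h) → D (ρ_ref − ρ) = ρ h.
D = ρ h/(ρ_ref − ρ) = 2650 × 3.14 km/(2740 − 2650) = 92.5 km.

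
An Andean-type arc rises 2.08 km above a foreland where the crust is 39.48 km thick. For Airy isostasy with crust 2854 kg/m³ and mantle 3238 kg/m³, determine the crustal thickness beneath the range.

Root depth r = h ρ_c / (ρ_m − ρ_c) = 2.08 km × 2854 / 384 = 15.46 km.
Total thickness = T + h + r = 39.48 km + 2.08 km + 15.46 km = 57 km.

57 km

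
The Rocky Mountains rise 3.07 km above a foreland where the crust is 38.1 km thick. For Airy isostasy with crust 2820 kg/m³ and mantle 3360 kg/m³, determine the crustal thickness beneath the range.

57.2 km

Root depth r = h ρ_c / (ρ_m − ρ_c) = 3.07 km × 2820 / 540 = 16.03 km.
Total thickness = T + h + r = 38.1 km + 3.07 km + 16.03 km = 57.2 km.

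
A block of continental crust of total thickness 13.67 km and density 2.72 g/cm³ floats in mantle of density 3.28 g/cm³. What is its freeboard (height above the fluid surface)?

Floating equilibrium: submerged depth d = t ρ_obj/ρ_fluid = 13.67 km × 2.72/3.28 = 11.34 km.
Freeboard = t − d = 13.67 km − 11.34 km = 2.33 km.

2.33 km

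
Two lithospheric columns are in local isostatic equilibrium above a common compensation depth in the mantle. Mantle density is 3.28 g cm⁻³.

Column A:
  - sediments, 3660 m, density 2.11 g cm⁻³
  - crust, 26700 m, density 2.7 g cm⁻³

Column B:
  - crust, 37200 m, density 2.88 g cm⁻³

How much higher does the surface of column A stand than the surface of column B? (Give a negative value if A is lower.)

1490 m

For any compensation level in the mantle, the mantle terms cancel and isostasy reduces to e = (Σt_A − Σt_B) − (Σ(ρt)_A − Σ(ρt)_B) / ρ_m.
Σt_A = 30360 m; Σt_B = 37200 m; Σ(ρt)_A = 79812.6; Σ(ρt)_B = 107136 (in m·g cm⁻³).
e = (30360 − 37200) − (79812.6 − 107136) / 3.28 = 1490 m.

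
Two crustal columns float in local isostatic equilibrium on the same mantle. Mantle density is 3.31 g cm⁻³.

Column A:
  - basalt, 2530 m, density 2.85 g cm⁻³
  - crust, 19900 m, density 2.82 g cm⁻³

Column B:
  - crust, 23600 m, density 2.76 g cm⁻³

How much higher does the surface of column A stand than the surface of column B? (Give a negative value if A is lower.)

−624 m

For any compensation level in the mantle, the mantle terms cancel and isostasy reduces to e = (Σt_A − Σt_B) − (Σ(ρt)_A − Σ(ρt)_B) / ρ_m.
Σt_A = 22430 m; Σt_B = 23600 m; Σ(ρt)_A = 63328.5; Σ(ρt)_B = 65136 (in m·g cm⁻³).
e = (22430 − 23600) − (63328.5 − 65136) / 3.31 = −624 m.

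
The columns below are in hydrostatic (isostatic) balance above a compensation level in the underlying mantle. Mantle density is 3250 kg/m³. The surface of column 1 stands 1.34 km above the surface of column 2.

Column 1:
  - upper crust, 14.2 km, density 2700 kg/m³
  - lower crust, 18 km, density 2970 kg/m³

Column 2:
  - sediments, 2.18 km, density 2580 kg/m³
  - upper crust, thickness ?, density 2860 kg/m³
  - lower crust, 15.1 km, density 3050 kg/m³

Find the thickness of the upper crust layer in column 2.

Take the compensation level at the base of the deeper column (depth z_c below the surface of column 1) and equate Σ ρ_i t_i down to z_c; mantle fills any gap and the z_c terms cancel.
Column 1: 14.2×2700 + 18×2970 + (z_c − 32.2)×3250
Column 2: 1.34×0 + 2.18×2580 + x×2860 + 15.1×3050 + (z_c − 1.34 − 17.28 − x)×3250
The z_c×3250 term appears on both sides and cancels. Collect the known terms of each column as K = Σ(ρt)_known − 3250 × (depth of known layers): K_1 = 91800 − 3250×32.2 = −12850; K_2 = 51679.4 − 3250×(1.34 + 17.28) = −8835.6.
Balance: K_1 = K_2 − x×(3250 − 2860), so x = (K_2 − K_1)/(3250 − 2860) = 4014.4/390 = 10.3 km.

10.3 km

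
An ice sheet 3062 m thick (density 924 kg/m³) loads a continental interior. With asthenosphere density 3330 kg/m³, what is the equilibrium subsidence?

850 m

By Archimedes' principle applied to the lithosphere: the ice load ρ_ice t is balanced by mantle displaced below, ρ_m s.
s = t ρ_ice / ρ_m = 3062 m × 924/3330 = 850 m.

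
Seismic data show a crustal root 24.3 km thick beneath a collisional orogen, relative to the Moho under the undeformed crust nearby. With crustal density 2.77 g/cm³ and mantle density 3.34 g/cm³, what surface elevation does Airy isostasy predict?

In Airy isostatic equilibrium: ρ_c h = (ρ_m − ρ_c) r.
h = r (ρ_m − ρ_c) / ρ_c = 24.3 km × (3.34 − 2.77) / 2.77 = 5 km.

5 km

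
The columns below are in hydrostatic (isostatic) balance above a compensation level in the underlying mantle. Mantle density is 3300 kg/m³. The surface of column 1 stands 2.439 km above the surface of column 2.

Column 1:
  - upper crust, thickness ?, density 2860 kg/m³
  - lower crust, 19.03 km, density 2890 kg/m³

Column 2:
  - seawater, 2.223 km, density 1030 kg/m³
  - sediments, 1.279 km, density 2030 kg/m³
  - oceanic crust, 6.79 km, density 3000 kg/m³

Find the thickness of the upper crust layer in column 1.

20.3 km

Take the compensation level at the base of the deeper column (depth z_c below the surface of column 1) and equate Σ ρ_i t_i down to z_c; mantle fills any gap and the z_c terms cancel.
Column 1: x×2860 + 19.03×2890 + (z_c − 19.03 − x)×3300
Column 2: 2.439×0 + 2.223×1030 + 1.279×2030 + 6.79×3000 + (z_c − 2.439 − 10.292)×3300
The z_c×3300 term appears on both sides and cancels. Collect the known terms of each column as K = Σ(ρt)_known − 3300 × (depth of known layers): K_1 = 54996.7 − 3300×19.03 = −7802.3; K_2 = 25256.06 − 3300×(2.439 + 10.292) = −16756.24.
Balance: K_1 − x×(3300 − 2860) = K_2, so x = (K_1 − K_2)/(3300 − 2860) = 8953.94/440 = 20.3 km.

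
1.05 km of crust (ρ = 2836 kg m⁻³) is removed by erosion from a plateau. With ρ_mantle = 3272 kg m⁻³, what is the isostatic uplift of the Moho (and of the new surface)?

Unloading: uplift u = e ρ_c/ρ_m = 1.05 km × 2836/3272 = 0.91 km.

0.91 km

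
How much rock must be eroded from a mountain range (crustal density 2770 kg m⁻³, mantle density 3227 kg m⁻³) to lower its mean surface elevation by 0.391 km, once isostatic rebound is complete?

2.76 km

Net drop Δ = e − u = e − e ρ_c/ρ_m = e (ρ_m − ρ_c)/ρ_m.
e = Δ ρ_m/(ρ_m − ρ_c) = 0.391 km × 3227/457 = 2.76 km.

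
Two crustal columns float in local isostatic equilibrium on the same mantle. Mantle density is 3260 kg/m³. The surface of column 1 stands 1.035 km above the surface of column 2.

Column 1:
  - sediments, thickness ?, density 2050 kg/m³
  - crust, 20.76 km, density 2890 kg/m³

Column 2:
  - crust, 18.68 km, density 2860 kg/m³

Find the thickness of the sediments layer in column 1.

Take the compensation level at the base of the deeper column (depth z_c below the surface of column 1) and equate Σ ρ_i t_i down to z_c; mantle fills any gap and the z_c terms cancel.
Column 1: x×2050 + 20.76×2890 + (z_c − 20.76 − x)×3260
Column 2: 1.035×0 + 18.68×2860 + (z_c − 1.035 − 18.68)×3260
The z_c×3260 term appears on both sides and cancels. Collect the known terms of each column as K = Σ(ρt)_known − 3260 × (depth of known layers): K_1 = 59996.4 − 3260×20.76 = −7681.2; K_2 = 53424.8 − 3260×(1.035 + 18.68) = −10846.1.
Balance: K_1 − x×(3260 − 2050) = K_2, so x = (K_1 − K_2)/(3260 − 2050) = 3164.9/1210 = 2.62 km.

2.62 km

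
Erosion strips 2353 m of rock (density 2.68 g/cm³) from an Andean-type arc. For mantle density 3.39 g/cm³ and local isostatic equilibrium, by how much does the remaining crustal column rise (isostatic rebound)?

Unloading: uplift u = e ρ_c/ρ_m = 2353 m × 2.68/3.39 = 1860 m.

1860 m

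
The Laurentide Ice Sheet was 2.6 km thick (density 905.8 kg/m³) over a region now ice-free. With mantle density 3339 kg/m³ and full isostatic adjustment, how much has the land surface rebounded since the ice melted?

Removing the load lets mantle flow back in; uplift u satisfies ρ_ice t = ρ_m u.
u = t ρ_ice/ρ_m = 2.6 km × 905.8/3339 = 0.705 km.

0.705 km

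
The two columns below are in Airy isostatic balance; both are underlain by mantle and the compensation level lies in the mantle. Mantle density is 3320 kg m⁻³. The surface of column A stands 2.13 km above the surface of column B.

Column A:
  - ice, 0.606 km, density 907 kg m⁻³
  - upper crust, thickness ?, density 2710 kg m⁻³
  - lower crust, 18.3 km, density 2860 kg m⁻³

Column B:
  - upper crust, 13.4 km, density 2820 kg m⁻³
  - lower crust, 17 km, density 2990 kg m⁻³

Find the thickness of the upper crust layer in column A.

15.6 km

Take the compensation level at the base of the deeper column (depth z_c below the surface of column A) and equate Σ ρ_i t_i down to z_c; mantle fills any gap and the z_c terms cancel.
Column A: 0.606×907 + x×2710 + 18.3×2860 + (z_c − 18.906 − x)×3320
Column B: 2.13×0 + 13.4×2820 + 17×2990 + (z_c − 2.13 − 30.4)×3320
The z_c×3320 term appears on both sides and cancels. Collect the known terms of each column as K = Σ(ρt)_known − 3320 × (depth of known layers): K_A = 52887.642 − 3320×18.906 = −9880.278; K_B = 88618 − 3320×(2.13 + 30.4) = −19381.6.
Balance: K_A − x×(3320 − 2710) = K_B, so x = (K_A − K_B)/(3320 − 2710) = 9501.32/610 = 15.6 km.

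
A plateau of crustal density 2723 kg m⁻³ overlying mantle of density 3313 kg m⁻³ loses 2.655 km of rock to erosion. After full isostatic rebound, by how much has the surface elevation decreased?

0.473 km

Rebound u = e ρ_c/ρ_m = 2.655 km × 2723/3313 = 2.182 km.
Net surface drop = e − u = 2.655 km − 2.182 km = e (ρ_m − ρ_c)/ρ_m = 0.473 km.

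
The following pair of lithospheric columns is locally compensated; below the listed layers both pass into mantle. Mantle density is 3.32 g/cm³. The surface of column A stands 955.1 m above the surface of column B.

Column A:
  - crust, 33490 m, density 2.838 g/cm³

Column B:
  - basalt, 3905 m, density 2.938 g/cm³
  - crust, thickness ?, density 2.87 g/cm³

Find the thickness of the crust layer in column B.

25500 m

Take the compensation level at the base of the deeper column (depth z_c below the surface of column A) and equate Σ ρ_i t_i down to z_c; mantle fills any gap and the z_c terms cancel.
Column A: 33490×2.838 + (z_c − 33490)×3.32
Column B: 955.1×0 + 3905×2.938 + x×2.87 + (z_c − 955.1 − 3905 − x)×3.32
The z_c×3.32 term appears on both sides and cancels. Collect the known terms of each column as K = Σ(ρt)_known − 3.32 × (depth of known layers): K_A = 95044.62 − 3.32×33490 = −16142.18; K_B = 11472.89 − 3.32×(955.1 + 3905) = −4662.642.
Balance: K_A = K_B − x×(3.32 − 2.87), so x = (K_B − K_A)/(3.32 − 2.87) = 11479.5/0.45 = 25500 m.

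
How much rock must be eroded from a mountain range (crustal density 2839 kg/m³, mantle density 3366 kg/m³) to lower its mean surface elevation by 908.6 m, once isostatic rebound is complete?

5800 m

Net drop Δ = e − u = e − e ρ_c/ρ_m = e (ρ_m − ρ_c)/ρ_m.
e = Δ ρ_m/(ρ_m − ρ_c) = 908.6 m × 3366/527 = 5800 m.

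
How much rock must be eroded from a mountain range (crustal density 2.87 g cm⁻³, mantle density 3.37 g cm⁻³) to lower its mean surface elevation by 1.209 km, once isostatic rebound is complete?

Net drop Δ = e − u = e − e ρ_c/ρ_m = e (ρ_m − ρ_c)/ρ_m.
e = Δ ρ_m/(ρ_m − ρ_c) = 1.209 km × 3.37/0.5 = 8.15 km.

8.15 km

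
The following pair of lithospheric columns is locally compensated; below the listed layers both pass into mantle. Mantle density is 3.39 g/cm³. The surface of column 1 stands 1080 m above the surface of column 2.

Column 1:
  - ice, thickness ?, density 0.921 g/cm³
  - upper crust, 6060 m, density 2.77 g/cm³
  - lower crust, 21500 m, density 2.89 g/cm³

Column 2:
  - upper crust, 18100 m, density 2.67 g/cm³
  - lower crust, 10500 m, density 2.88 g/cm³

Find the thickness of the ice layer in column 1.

3050 m

Take the compensation level at the base of the deeper column (depth z_c below the surface of column 1) and equate Σ ρ_i t_i down to z_c; mantle fills any gap and the z_c terms cancel.
Column 1: x×0.921 + 6060×2.77 + 21500×2.89 + (z_c − 27560 − x)×3.39
Column 2: 1080×0 + 18100×2.67 + 10500×2.88 + (z_c − 1080 − 28600)×3.39
The z_c×3.39 term appears on both sides and cancels. Collect the known terms of each column as K = Σ(ρt)_known − 3.39 × (depth of known layers): K_1 = 78921.2 − 3.39×27560 = −14507.2; K_2 = 78567 − 3.39×(1080 + 28600) = −22048.2.
Balance: K_1 − x×(3.39 − 0.921) = K_2, so x = (K_1 − K_2)/(3.39 − 0.921) = 7541/2.469 = 3050 m.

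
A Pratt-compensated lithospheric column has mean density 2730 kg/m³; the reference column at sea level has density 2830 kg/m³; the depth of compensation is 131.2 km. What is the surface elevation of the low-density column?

ρ_ref D = ρ (D + h) → h = D (ρ_ref − ρ)/ρ.
h = 131.2 km × (2830 − 2730)/2730 = 4.81 km.

4.81 km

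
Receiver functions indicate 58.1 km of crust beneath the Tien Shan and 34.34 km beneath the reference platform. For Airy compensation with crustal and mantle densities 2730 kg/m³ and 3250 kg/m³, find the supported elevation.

Excess crust Δ = 58.1 km − 34.34 km = 23.76 km, split between elevation h and root r with h + r = Δ.
Airy balance ρ_c h = (ρ_m − ρ_c) r gives r = h ρ_c/(ρ_m − ρ_c), so h (1 + ρ_c/(ρ_m − ρ_c)) = Δ, i.e. h = Δ (ρ_m − ρ_c)/ρ_m.
h = 23.76 km × 520/3250 = 3.8 km.

3.8 km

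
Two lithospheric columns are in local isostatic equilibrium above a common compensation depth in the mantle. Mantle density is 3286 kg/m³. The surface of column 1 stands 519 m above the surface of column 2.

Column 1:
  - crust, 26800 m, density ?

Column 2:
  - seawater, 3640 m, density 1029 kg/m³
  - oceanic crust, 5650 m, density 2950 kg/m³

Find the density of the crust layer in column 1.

Take the compensation level at the base of the deeper column (depth z_c below the surface of column 1) and equate Σ ρ_i t_i down to z_c; mantle fills any gap and the z_c terms cancel.
Column 1: 26800×ρ + (z_c − 26800)×3286
Column 2: 519×0 + 3640×1029 + 5650×2950 + (z_c − 519 − 9290)×3286
The z_c×3286 term appears on both sides and cancels. Collect the known terms of each column as K = Σ(ρt)_known − 3286 × (depth of known layers): K_1 = 0 − 3286×26800 = −88064800; K_2 = 20413060 − 3286×(519 + 9290) = −11819314.
Balance: K_1 + 26800×ρ = K_2, so ρ = (K_2 − K_1)/26800 = 76245500/26800 = 2840 kg/m³.

2840 kg/m³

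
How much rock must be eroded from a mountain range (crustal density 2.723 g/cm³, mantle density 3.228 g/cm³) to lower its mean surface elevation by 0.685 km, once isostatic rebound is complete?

Net drop Δ = e − u = e − e ρ_c/ρ_m = e (ρ_m − ρ_c)/ρ_m.
e = Δ ρ_m/(ρ_m − ρ_c) = 0.685 km × 3.228/0.505 = 4.38 km.

4.38 km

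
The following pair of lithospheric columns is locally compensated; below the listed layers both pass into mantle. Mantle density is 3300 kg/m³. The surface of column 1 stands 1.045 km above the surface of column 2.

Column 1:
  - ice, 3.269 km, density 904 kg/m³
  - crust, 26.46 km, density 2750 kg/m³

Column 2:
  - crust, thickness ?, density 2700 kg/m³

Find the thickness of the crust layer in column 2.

Take the compensation level at the base of the deeper column (depth z_c below the surface of column 1) and equate Σ ρ_i t_i down to z_c; mantle fills any gap and the z_c terms cancel.
Column 1: 3.269×904 + 26.46×2750 + (z_c − 29.729)×3300
Column 2: 1.045×0 + x×2700 + (z_c − 1.045 − 0 − x)×3300
The z_c×3300 term appears on both sides and cancels. Collect the known terms of each column as K = Σ(ρt)_known − 3300 × (depth of known layers): K_1 = 75720.176 − 3300×29.729 = −22385.524; K_2 = 0 − 3300×(1.045 + 0) = −3448.5.
Balance: K_1 = K_2 − x×(3300 − 2700), so x = (K_2 − K_1)/(3300 − 2700) = 18937/600 = 31.6 km.

31.6 km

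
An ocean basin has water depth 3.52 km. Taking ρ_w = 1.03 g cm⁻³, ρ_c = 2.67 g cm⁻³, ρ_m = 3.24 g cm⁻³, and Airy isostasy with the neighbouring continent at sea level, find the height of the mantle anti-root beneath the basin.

10.1 km

For local isostatic compensation: replacing crust with seawater at the top is compensated by replacing crust with mantle at the base: d (ρ_c − ρ_w) = a (ρ_m − ρ_c).
a = d (ρ_c − ρ_w)/(ρ_m − ρ_c) = 3.52 km × 1.64/0.57 = 10.1 km.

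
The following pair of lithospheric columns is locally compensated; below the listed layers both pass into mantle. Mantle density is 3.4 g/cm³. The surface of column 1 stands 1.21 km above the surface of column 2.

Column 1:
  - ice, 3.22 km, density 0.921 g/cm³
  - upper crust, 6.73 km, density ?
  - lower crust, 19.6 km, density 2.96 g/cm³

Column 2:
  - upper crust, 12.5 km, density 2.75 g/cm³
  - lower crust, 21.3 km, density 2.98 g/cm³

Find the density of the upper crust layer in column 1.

2.72 g/cm³

Take the compensation level at the base of the deeper column (depth z_c below the surface of column 1) and equate Σ ρ_i t_i down to z_c; mantle fills any gap and the z_c terms cancel.
Column 1: 3.22×0.921 + 6.73×ρ + 19.6×2.96 + (z_c − 29.55)×3.4
Column 2: 1.21×0 + 12.5×2.75 + 21.3×2.98 + (z_c − 1.21 − 33.8)×3.4
The z_c×3.4 term appears on both sides and cancels. Collect the known terms of each column as K = Σ(ρt)_known − 3.4 × (depth of known layers): K_1 = 60.98162 − 3.4×29.55 = −39.48838; K_2 = 97.849 − 3.4×(1.21 + 33.8) = −21.185.
Balance: K_1 + 6.73×ρ = K_2, so ρ = (K_2 − K_1)/6.73 = 18.3034/6.73 = 2.72 g/cm³.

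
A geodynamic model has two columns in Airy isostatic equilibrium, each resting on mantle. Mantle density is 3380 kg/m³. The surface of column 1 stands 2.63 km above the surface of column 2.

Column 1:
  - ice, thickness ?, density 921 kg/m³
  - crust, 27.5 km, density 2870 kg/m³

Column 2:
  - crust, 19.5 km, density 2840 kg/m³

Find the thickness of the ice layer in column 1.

2.19 km

Take the compensation level at the base of the deeper column (depth z_c below the surface of column 1) and equate Σ ρ_i t_i down to z_c; mantle fills any gap and the z_c terms cancel.
Column 1: x×921 + 27.5×2870 + (z_c − 27.5 − x)×3380
Column 2: 2.63×0 + 19.5×2840 + (z_c − 2.63 − 19.5)×3380
The z_c×3380 term appears on both sides and cancels. Collect the known terms of each column as K = Σ(ρt)_known − 3380 × (depth of known layers): K_1 = 78925 − 3380×27.5 = −14025; K_2 = 55380 − 3380×(2.63 + 19.5) = −19419.4.
Balance: K_1 − x×(3380 − 921) = K_2, so x = (K_1 − K_2)/(3380 − 921) = 5394.4/2459 = 2.19 km.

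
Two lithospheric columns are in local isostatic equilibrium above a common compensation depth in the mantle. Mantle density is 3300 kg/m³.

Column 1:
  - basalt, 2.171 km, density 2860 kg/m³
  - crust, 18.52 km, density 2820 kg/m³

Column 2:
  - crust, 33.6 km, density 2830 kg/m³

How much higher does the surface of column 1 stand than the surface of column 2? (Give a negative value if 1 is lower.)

For any compensation level in the mantle, the mantle terms cancel and isostasy reduces to e = (Σt_1 − Σt_2) − (Σ(ρt)_1 − Σ(ρt)_2) / ρ_m.
Σt_1 = 20.691 km; Σt_2 = 33.6 km; Σ(ρt)_1 = 58435.46; Σ(ρt)_2 = 95088 (in km·kg/m³).
e = (20.691 − 33.6) − (58435.46 − 95088) / 3300 = −1.8 km.

−1.8 km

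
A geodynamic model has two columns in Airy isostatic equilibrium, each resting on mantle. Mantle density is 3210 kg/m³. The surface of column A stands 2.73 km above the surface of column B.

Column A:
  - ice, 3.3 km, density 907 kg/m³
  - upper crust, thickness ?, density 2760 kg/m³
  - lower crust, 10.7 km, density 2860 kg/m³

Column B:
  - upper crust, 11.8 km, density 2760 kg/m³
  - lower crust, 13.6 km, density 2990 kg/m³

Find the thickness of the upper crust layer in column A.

Take the compensation level at the base of the deeper column (depth z_c below the surface of column A) and equate Σ ρ_i t_i down to z_c; mantle fills any gap and the z_c terms cancel.
Column A: 3.3×907 + x×2760 + 10.7×2860 + (z_c − 14 − x)×3210
Column B: 2.73×0 + 11.8×2760 + 13.6×2990 + (z_c − 2.73 − 25.4)×3210
The z_c×3210 term appears on both sides and cancels. Collect the known terms of each column as K = Σ(ρt)_known − 3210 × (depth of known layers): K_A = 33595.1 − 3210×14 = −11344.9; K_B = 73232 − 3210×(2.73 + 25.4) = −17065.3.
Balance: K_A − x×(3210 − 2760) = K_B, so x = (K_A − K_B)/(3210 − 2760) = 5720.4/450 = 12.7 km.

12.7 km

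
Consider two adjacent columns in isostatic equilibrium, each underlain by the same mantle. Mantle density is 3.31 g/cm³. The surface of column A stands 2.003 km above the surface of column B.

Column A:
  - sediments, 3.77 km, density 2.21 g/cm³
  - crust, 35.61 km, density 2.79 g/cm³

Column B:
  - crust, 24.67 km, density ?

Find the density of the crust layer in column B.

2.66 g/cm³

Take the compensation level at the base of the deeper column (depth z_c below the surface of column A) and equate Σ ρ_i t_i down to z_c; mantle fills any gap and the z_c terms cancel.
Column A: 3.77×2.21 + 35.61×2.79 + (z_c − 39.38)×3.31
Column B: 2.003×0 + 24.67×ρ + (z_c − 2.003 − 24.67)×3.31
The z_c×3.31 term appears on both sides and cancels. Collect the known terms of each column as K = Σ(ρt)_known − 3.31 × (depth of known layers): K_A = 107.6836 − 3.31×39.38 = −22.6642; K_B = 0 − 3.31×(2.003 + 24.67) = −88.28763.
Balance: K_A = K_B + 24.67×ρ, so ρ = (K_A − K_B)/24.67 = 65.6234/24.67 = 2.66 g/cm³.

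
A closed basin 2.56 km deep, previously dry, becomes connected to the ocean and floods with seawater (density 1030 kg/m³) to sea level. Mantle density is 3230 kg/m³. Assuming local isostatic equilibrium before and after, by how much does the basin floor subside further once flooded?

After flooding the water column is d + s deep. Its weight must equal the weight of mantle displaced by the extra subsidence s: (d + s) ρ_w = s ρ_m.
s = d ρ_w / (ρ_m − ρ_w) = 2.56 km × 1030/(3230 − 1030) = 1.2 km.

1.2 km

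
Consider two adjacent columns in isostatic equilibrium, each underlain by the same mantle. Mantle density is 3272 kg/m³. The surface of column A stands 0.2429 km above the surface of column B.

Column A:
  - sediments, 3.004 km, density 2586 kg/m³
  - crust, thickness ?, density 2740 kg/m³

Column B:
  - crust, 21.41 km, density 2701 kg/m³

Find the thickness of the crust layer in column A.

Take the compensation level at the base of the deeper column (depth z_c below the surface of column A) and equate Σ ρ_i t_i down to z_c; mantle fills any gap and the z_c terms cancel.
Column A: 3.004×2586 + x×2740 + (z_c − 3.004 − x)×3272
Column B: 0.2429×0 + 21.41×2701 + (z_c − 0.2429 − 21.41)×3272
The z_c×3272 term appears on both sides and cancels. Collect the known terms of each column as K = Σ(ρt)_known − 3272 × (depth of known layers): K_A = 7768.344 − 3272×3.004 = −2060.744; K_B = 57828.41 − 3272×(0.2429 + 21.41) = −13019.8788.
Balance: K_A − x×(3272 − 2740) = K_B, so x = (K_A − K_B)/(3272 − 2740) = 10959.1/532 = 20.6 km.

20.6 km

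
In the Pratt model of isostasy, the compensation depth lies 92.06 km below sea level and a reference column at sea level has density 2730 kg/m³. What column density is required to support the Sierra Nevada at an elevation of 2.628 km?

Pratt balance: ρ_ref D = ρ (D + h).
ρ = ρ_ref D/(D + h) = 2730 × 92.06 km/(92.06 km + 2.628 km) = 2650 kg/m³.

2650 kg/m³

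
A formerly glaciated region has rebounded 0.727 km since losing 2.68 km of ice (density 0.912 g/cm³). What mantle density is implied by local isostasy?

ρ_m = ρ_ice t / u = 0.912 × 2.68 km/0.727 km = 3.36 g/cm³.

3.36 g/cm³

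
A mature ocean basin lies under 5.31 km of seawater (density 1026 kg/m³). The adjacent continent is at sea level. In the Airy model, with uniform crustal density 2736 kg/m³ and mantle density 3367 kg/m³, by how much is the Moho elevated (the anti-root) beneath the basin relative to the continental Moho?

Isostatic balance requires: replacing crust with seawater at the top is compensated by replacing crust with mantle at the base: d (ρ_c − ρ_w) = a (ρ_m − ρ_c).
a = d (ρ_c − ρ_w)/(ρ_m − ρ_c) = 5.31 km × 1710/631 = 14.4 km.

14.4 km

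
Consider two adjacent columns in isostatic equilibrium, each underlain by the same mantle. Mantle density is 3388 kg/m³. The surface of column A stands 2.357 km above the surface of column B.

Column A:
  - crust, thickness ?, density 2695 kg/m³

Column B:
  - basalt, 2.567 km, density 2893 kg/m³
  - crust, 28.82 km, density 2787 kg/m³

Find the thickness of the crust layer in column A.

Take the compensation level at the base of the deeper column (depth z_c below the surface of column A) and equate Σ ρ_i t_i down to z_c; mantle fills any gap and the z_c terms cancel.
Column A: x×2695 + (z_c − 0 − x)×3388
Column B: 2.357×0 + 2.567×2893 + 28.82×2787 + (z_c − 2.357 − 31.387)×3388
The z_c×3388 term appears on both sides and cancels. Collect the known terms of each column as K = Σ(ρt)_known − 3388 × (depth of known layers): K_A = 0 − 3388×0 = 0; K_B = 87747.671 − 3388×(2.357 + 31.387) = −26577.001.
Balance: K_A − x×(3388 − 2695) = K_B, so x = (K_A − K_B)/(3388 − 2695) = 26577/693 = 38.4 km.

38.4 km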